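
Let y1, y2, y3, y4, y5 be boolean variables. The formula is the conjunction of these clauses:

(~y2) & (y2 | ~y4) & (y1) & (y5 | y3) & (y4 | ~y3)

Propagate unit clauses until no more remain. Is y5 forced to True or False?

True

Unit clause (~y2) sets y2 = False.
(~y4 | y2): since y2 = False, the clause reduces to (~y4). y4 = False.
Unit clause (y1) sets y1 = True.
(~y3 | y4) with y4 = False leaves only ~y3, so y3 = False.
(y5 | y3): since y3 = False, the clause reduces to (y5). y5 = True.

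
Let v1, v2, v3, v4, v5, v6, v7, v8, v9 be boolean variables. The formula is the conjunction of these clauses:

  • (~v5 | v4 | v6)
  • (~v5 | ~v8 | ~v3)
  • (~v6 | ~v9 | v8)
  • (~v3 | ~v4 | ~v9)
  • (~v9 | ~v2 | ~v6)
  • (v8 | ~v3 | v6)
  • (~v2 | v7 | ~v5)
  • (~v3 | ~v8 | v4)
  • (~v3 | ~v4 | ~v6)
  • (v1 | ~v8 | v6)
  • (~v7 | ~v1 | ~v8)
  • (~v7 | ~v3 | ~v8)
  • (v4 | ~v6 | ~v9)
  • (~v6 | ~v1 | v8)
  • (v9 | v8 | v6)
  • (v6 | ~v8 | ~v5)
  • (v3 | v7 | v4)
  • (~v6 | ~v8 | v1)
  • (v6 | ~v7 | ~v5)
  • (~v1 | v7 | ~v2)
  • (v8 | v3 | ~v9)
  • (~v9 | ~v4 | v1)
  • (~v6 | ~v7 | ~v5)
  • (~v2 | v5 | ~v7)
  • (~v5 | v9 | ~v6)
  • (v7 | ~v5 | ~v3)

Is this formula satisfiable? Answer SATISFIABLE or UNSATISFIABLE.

SATISFIABLE

v2 occurs only negated in the remaining clauses — set v2 = False.
Try v1 = False.
Branch on v3: take v3 = False.
The remaining clauses are satisfied by v4 = False, v5 = False, v6 = True, v7 = True, v8 = False, v9 = False.
Every clause has at least one true literal under this assignment.
So v1=False, v2=False, v3=False, v4=False, v5=False, v6=True, v7=True, v8=False, v9=False is a satisfying assignment.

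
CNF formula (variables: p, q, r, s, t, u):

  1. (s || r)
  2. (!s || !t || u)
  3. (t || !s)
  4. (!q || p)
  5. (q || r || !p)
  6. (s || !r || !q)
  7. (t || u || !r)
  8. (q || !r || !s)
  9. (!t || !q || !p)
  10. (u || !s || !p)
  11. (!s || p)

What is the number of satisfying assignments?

6

Satisfying assignments:
  p=0 q=0 r=1 s=0 t=0 u=1
  p=0 q=0 r=1 s=0 t=1 u=0
  p=0 q=0 r=1 s=0 t=1 u=1
  p=1 q=0 r=1 s=0 t=0 u=1
  p=1 q=0 r=1 s=0 t=1 u=0
  p=1 q=0 r=1 s=0 t=1 u=1
That's 6 in total.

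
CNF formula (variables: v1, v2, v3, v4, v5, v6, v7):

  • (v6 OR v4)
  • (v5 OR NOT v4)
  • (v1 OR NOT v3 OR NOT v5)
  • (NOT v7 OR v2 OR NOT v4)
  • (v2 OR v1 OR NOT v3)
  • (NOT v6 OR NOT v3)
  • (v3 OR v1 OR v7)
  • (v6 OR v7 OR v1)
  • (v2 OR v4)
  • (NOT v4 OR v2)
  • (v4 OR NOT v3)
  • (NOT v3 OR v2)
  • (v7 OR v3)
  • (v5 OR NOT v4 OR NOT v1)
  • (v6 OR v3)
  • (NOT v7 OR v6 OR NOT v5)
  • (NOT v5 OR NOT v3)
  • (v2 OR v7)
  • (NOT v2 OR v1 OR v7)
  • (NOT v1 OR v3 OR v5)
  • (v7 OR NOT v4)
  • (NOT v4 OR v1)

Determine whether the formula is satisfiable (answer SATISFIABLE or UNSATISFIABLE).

SATISFIABLE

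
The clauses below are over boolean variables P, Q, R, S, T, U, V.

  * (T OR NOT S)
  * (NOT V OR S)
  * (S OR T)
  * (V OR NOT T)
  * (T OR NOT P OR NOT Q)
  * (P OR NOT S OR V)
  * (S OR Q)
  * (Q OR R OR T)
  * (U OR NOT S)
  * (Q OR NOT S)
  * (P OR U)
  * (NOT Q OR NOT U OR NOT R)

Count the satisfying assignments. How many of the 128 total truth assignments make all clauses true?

2

The models are:
  P=F Q=T R=F S=T T=T U=T V=T
  P=T Q=T R=F S=T T=T U=T V=T
Count: 2.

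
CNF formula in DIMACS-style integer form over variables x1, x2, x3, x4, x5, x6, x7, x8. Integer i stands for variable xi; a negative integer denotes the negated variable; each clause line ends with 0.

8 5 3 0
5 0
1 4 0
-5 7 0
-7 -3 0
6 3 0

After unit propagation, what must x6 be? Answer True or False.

True

(x5) is a unit clause: x5 = True.
From (x7 \/ ~x5) and x5 = True: x7 = True.
From (~x3 \/ ~x7) and x7 = True: x3 = False.
(x3 \/ x6): since x3 = False, the clause reduces to (x6). x6 = True.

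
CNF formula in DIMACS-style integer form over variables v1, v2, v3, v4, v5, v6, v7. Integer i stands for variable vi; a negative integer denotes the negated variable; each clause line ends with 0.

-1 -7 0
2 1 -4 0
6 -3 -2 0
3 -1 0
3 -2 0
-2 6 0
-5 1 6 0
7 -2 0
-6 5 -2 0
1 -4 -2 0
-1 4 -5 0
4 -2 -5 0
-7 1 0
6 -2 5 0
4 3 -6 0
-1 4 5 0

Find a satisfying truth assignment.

v1 = False  v2 = False  v3 = True  v4 = False  v5 = True  v6 = True  v7 = False

Check each clause:
  1. (!v7 || !v1) — !v7 is true.
  2. (v1 || !v4 || v2) — !v4 is true.
  3. (!v3 || v6 || !v2) — v6 is true.
  4. (!v1 || v3) — v3 is true.
  5. (v3 || !v2) — v3 is true.
  6. (!v2 || v6) — !v2 is true.
  7. (v1 || v6 || !v5) — v6 is true.
  8. (!v2 || v7) — !v2 is true.
  9. (!v6 || v5 || !v2) — v5 is true.
  10. (!v4 || !v2 || v1) — !v4 is true.
  11. (!v1 || !v5 || v4) — !v1 is true.
  12. (!v5 || v4 || !v2) — !v2 is true.
  13. (!v7 || v1) — !v7 is true.
  14. (v5 || v6 || !v2) — v5 is true.
  15. (v4 || !v6 || v3) — v3 is true.
  16. (v4 || v5 || !v1) — v5 is true.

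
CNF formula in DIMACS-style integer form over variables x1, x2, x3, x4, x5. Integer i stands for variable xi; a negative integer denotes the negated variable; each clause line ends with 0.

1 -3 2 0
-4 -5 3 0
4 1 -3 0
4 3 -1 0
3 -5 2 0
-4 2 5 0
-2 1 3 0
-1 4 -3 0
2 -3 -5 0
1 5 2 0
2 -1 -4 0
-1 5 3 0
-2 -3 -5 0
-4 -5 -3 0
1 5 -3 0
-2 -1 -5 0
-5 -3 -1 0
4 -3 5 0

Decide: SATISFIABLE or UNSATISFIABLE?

SATISFIABLE

Set x1 = True and propagate.
Set x2 = True and propagate.
  then x5 is forced to False.
  then x3 is forced to True.
  then x4 is forced to True.
Every clause has at least one true literal under this assignment.
So x1=1, x2=1, x3=1, x4=1, x5=0 is a satisfying assignment.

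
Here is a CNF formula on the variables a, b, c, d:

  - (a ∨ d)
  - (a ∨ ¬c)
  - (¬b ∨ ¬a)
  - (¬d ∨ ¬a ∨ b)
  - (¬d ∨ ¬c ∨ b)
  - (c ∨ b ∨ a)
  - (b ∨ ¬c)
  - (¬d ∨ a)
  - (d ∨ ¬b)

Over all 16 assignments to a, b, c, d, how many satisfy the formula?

1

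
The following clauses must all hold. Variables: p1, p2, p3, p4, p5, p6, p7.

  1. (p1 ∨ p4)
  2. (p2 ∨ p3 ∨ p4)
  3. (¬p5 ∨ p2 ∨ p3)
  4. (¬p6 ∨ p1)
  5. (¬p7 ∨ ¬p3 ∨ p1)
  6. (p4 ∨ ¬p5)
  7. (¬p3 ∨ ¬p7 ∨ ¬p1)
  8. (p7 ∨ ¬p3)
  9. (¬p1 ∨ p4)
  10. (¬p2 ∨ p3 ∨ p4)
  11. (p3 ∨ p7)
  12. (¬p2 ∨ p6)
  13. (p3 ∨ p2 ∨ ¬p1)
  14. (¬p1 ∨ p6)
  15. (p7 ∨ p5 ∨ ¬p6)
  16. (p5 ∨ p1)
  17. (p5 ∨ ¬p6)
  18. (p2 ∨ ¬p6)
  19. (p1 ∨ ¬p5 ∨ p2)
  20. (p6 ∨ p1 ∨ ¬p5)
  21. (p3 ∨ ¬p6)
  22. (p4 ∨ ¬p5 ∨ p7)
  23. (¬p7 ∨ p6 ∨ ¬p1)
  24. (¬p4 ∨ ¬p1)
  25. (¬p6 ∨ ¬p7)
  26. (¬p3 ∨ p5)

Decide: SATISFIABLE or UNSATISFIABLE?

UNSATISFIABLE

p1 = True:
  propagation gives p4=True; an empty clause results — contradiction.
p1 = False:
  propagation gives p4=True, p6=False, p2=False, p5=True; an empty clause results — contradiction.
Every branch closes, so no satisfying assignment exists.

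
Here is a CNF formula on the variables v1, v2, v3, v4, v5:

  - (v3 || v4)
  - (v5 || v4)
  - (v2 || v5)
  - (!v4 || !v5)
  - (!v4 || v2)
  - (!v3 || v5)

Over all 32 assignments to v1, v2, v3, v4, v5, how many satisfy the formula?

6

Satisfying assignments:
  v1=0 v2=0 v3=1 v4=0 v5=1
  v1=0 v2=1 v3=0 v4=1 v5=0
  v1=0 v2=1 v3=1 v4=0 v5=1
  v1=1 v2=0 v3=1 v4=0 v5=1
  v1=1 v2=1 v3=0 v4=1 v5=0
  v1=1 v2=1 v3=1 v4=0 v5=1
Count: 6.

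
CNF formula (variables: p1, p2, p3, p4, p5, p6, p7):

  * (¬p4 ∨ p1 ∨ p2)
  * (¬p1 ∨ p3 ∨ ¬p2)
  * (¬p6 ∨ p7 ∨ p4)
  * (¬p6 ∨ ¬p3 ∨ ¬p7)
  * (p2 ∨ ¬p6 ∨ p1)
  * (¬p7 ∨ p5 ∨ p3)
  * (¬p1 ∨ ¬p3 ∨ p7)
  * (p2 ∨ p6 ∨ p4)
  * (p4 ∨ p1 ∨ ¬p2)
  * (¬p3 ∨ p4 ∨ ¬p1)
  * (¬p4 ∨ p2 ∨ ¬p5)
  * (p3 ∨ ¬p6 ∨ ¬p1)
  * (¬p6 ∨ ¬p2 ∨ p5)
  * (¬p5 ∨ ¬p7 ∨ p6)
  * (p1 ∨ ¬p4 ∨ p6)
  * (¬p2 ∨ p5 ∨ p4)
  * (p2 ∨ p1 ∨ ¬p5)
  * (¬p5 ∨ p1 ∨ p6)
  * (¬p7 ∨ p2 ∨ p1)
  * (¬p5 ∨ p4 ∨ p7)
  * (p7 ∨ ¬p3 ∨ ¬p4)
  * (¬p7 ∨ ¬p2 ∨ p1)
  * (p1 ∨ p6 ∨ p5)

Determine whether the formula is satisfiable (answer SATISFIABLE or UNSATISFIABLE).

SATISFIABLE

Try p1 = True.
The remaining clauses are satisfied by p2 = False, p3 = False, p4 = True, p5 = False, p6 = False, p7 = False.
So p1=True, p2=False, p3=False, p4=True, p5=False, p6=False, p7=False is a satisfying assignment.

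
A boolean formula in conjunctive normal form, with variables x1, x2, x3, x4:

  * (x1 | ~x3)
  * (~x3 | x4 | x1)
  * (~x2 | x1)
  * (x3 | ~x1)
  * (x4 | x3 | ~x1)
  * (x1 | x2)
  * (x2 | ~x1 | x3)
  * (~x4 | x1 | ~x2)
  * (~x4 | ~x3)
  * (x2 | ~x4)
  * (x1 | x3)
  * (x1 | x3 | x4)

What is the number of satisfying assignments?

2

Satisfying assignments:
  x1=T x2=F x3=T x4=F
  x1=T x2=T x3=T x4=F
Count: 2.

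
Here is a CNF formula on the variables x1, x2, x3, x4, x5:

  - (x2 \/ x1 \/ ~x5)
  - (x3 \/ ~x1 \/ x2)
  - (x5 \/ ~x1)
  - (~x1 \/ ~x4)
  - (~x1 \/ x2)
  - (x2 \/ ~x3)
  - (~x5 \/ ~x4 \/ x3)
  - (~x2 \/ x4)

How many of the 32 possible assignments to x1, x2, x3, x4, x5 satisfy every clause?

The models are:
  x1=F x2=F x3=F x4=F x5=F
  x1=F x2=F x3=F x4=T x5=F
  x1=F x2=T x3=F x4=T x5=F
  x1=F x2=T x3=T x4=T x5=F
  x1=F x2=T x3=T x4=T x5=T
That's 5 in total.

5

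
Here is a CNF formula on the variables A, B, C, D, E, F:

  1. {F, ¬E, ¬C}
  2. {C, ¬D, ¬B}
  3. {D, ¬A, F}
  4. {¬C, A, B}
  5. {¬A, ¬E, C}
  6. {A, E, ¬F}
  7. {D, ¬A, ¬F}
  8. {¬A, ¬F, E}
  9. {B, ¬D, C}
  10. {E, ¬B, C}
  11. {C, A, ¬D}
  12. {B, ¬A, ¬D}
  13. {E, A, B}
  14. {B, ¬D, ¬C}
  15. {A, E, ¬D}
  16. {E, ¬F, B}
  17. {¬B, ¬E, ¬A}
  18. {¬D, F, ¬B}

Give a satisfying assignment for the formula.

A = F, B = T, C = T, D = F, E = F, F = F

Check each clause:
  1. {F, ¬C, ¬E} — ¬E is true.
  2. {¬B, C, ¬D} — C is true.
  3. {F, D, ¬A} — ¬A is true.
  4. {¬C, B, A} — B is true.
  5. {¬E, ¬A, C} — C is true.
  6. {¬F, E, A} — ¬F is true.
  7. {¬F, ¬A, D} — ¬F is true.
  8. {¬F, E, ¬A} — ¬F is true.
  9. {C, B, ¬D} — B is true.
  10. {C, E, ¬B} — C is true.
  11. {C, ¬D, A} — C is true.
  12. {¬A, B, ¬D} — B is true.
  13. {B, A, E} — B is true.
  14. {B, ¬D, ¬C} — B is true.
  15. {E, ¬D, A} — ¬D is true.
  16. {E, B, ¬F} — ¬F is true.
  17. {¬E, ¬A, ¬B} — ¬E is true.
  18. {¬B, F, ¬D} — ¬D is true.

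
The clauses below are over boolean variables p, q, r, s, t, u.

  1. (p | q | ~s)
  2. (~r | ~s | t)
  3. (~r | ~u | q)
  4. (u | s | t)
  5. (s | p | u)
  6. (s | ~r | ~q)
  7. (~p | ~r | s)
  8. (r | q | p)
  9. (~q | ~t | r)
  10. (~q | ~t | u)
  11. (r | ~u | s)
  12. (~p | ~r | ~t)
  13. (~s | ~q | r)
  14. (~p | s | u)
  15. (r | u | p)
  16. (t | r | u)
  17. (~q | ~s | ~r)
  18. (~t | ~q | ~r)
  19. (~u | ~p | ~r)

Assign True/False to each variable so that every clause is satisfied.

p=1, q=0, r=0, s=1, t=0, u=1

Check each clause:
  1. (~s | q | p) — p is true.
  2. (~s | ~r | t) — ~r is true.
  3. (~r | ~u | q) — ~r is true.
  4. (s | t | u) — s is true.
  5. (s | u | p) — p is true.
  6. (s | ~q | ~r) — s is true.
  7. (s | ~r | ~p) — s is true.
  8. (r | q | p) — p is true.
  9. (~t | ~q | r) — ~t is true.
  10. (u | ~t | ~q) — ~t is true.
  11. (s | ~u | r) — s is true.
  12. (~t | ~p | ~r) — ~t is true.
  13. (~q | ~s | r) — ~q is true.
  14. (s | ~p | u) — s is true.
  15. (r | p | u) — p is true.
  16. (u | t | r) — u is true.
  17. (~s | ~q | ~r) — ~r is true.
  18. (~r | ~t | ~q) — ~t is true.
  19. (~u | ~r | ~p) — ~r is true.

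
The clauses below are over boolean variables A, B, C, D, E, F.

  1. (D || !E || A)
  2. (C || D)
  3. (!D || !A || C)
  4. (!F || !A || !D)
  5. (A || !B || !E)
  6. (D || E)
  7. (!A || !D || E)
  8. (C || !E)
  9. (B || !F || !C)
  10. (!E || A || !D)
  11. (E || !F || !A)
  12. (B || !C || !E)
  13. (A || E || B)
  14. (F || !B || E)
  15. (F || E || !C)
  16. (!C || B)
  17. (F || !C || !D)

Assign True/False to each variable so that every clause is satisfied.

A = False  B = True  C = False  D = True  E = False  F = True

Check each clause:
  1. (!E || A || D) — !E is true.
  2. (C || D) — D is true.
  3. (C || !A || !D) — !A is true.
  4. (!A || !F || !D) — !A is true.
  5. (!E || !B || A) — !E is true.
  6. (E || D) — D is true.
  7. (!A || E || !D) — !A is true.
  8. (!E || C) — !E is true.
  9. (B || !C || !F) — B is true.
  10. (!E || !D || A) — !E is true.
  11. (E || !A || !F) — !A is true.
  12. (!C || !E || B) — B is true.
  13. (B || A || E) — B is true.
  14. (E || F || !B) — F is true.
  15. (F || E || !C) — !C is true.
  16. (!C || B) — B is true.
  17. (!C || F || !D) — !C is true.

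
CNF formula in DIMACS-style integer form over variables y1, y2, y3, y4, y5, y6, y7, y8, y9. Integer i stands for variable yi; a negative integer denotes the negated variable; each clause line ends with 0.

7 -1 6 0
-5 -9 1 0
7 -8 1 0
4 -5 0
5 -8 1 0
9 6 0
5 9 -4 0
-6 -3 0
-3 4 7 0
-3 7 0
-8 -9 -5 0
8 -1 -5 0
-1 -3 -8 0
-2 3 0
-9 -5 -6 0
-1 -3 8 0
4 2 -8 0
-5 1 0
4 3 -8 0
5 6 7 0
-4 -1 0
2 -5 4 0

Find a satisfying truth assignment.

Pure literal: y7 appears only positively; assign y7 = True.
Branch on y1: take y1 = True.
  then y4 is forced to False.
  then y5 is forced to False.
Set y2 = False and propagate.
  then y8 is forced to False.
  then y3 is forced to False.
The remaining clauses are satisfied by y6 = True, y9 = False.

y1 = 1, y2 = 0, y3 = 0, y4 = 0, y5 = 0, y6 = 1, y7 = 1, y8 = 0, y9 = 0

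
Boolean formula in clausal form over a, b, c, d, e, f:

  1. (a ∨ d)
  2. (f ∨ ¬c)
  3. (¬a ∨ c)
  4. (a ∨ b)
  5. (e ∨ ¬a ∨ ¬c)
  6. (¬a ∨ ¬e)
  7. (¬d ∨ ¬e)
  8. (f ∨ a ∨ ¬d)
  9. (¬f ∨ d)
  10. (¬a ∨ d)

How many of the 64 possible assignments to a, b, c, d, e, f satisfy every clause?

2

The models are:
  a=0 b=1 c=0 d=1 e=0 f=1
  a=0 b=1 c=1 d=1 e=0 f=1
That's 2 in total.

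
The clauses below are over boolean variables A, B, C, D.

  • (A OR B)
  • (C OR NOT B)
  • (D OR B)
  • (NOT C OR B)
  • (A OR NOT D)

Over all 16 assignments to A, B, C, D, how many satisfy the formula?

The models are:
  A=0 B=1 C=1 D=0
  A=1 B=0 C=0 D=1
  A=1 B=1 C=1 D=0
  A=1 B=1 C=1 D=1
Count: 4.

4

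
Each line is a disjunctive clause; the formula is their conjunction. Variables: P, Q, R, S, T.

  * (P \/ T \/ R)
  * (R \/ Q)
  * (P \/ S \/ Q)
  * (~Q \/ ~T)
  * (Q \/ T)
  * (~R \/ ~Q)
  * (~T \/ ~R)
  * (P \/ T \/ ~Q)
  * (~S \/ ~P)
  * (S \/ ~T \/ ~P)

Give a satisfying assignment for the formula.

P=T, Q=T, R=F, S=F, T=F

Check each clause:
  1. (P \/ T \/ R) — P is true.
  2. (Q \/ R) — Q is true.
  3. (Q \/ S \/ P) — P is true.
  4. (~Q \/ ~T) — ~T is true.
  5. (T \/ Q) — Q is true.
  6. (~Q \/ ~R) — ~R is true.
  7. (~R \/ ~T) — ~T is true.
  8. (P \/ ~Q \/ T) — P is true.
  9. (~P \/ ~S) — ~S is true.
  10. (S \/ ~P \/ ~T) — ~T is true.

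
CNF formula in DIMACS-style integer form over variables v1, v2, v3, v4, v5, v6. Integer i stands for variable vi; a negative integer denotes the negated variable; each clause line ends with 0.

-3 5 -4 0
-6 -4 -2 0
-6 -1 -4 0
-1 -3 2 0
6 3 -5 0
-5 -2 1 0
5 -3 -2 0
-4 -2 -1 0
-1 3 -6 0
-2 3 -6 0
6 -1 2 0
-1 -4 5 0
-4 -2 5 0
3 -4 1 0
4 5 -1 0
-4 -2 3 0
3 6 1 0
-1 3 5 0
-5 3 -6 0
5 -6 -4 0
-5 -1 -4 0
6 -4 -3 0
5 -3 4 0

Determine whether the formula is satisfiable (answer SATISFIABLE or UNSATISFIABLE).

SATISFIABLE

Branch on v1: take v1 = False.
Try v2 = False.
For the remaining variables, v3 = True, v4 = False, v5 = True, v6 = True works.
Every clause has at least one true literal under this assignment.
So v1=0, v2=0, v3=1, v4=0, v5=1, v6=1 is a satisfying assignment.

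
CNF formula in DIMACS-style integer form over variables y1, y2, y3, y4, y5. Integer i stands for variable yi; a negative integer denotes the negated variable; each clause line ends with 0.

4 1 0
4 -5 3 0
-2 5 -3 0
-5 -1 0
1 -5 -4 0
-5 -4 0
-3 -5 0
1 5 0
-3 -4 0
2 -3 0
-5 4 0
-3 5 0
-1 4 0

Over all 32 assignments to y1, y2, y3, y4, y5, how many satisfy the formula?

2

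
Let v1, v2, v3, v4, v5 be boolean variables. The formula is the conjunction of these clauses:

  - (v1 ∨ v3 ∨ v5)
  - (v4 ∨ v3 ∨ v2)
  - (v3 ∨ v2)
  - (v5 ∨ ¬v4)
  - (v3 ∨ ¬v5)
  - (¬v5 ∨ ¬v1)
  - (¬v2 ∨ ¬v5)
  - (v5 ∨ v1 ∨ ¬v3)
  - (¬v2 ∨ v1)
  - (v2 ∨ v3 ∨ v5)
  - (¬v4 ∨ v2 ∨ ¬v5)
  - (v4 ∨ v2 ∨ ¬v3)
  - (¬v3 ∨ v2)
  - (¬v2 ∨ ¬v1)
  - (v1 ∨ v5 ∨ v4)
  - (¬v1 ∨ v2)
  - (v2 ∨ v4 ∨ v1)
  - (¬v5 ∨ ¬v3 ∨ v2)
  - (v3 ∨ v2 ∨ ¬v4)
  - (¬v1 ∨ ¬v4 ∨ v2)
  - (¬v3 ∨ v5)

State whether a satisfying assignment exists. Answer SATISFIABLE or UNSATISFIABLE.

UNSATISFIABLE

v2 = True:
  propagation gives v5=False, v4=False, v1=True; an empty clause results — contradiction.
v2 = False:
  propagation gives v3=True; an empty clause results — contradiction.
Every branch closes, so no satisfying assignment exists.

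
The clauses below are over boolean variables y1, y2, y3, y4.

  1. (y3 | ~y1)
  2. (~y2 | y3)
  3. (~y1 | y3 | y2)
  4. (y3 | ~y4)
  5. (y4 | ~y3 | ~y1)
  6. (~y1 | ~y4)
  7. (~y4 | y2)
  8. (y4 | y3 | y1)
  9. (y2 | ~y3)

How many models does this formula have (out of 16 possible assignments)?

2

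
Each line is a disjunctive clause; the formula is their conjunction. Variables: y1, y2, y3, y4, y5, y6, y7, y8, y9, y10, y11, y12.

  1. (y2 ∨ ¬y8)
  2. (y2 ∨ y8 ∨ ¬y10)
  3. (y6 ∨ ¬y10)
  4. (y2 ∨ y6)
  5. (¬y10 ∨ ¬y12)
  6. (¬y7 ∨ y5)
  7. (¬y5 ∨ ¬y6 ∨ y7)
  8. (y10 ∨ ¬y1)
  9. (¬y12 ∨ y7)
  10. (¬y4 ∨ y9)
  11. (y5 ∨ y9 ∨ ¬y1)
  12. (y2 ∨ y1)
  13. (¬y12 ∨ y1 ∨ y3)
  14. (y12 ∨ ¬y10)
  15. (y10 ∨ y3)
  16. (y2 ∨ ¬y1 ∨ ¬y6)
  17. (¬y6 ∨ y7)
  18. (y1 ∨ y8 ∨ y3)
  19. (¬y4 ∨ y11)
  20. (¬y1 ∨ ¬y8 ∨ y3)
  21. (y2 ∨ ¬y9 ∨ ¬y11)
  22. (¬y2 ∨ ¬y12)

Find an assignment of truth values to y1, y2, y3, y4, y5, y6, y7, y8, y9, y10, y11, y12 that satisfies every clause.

y1 = False  y2 = True  y3 = True  y4 = False  y5 = True  y6 = True  y7 = True  y8 = True  y9 = False  y10 = False  y11 = True  y12 = False

y3 occurs only positively in the remaining clauses — set y3 = True.
Pure literal: y4 appears only negated; assign y4 = False.
Branch on y1: take y1 = False.
  then y2 is forced to True.
  then y12 is forced to False.
  then y10 is forced to False.
The remaining clauses are satisfied by y5 = True, y6 = True, y7 = True, y8 = True, y9 = False, y11 = True.
Check each clause:
  1. (y2 ∨ ¬y8) — y2 is true.
  2. (y2 ∨ ¬y10 ∨ y8) — y8 is true.
  3. (¬y10 ∨ y6) — ¬y10 is true.
  4. (y2 ∨ y6) — y2 is true.
  5. (¬y10 ∨ ¬y12) — ¬y12 is true.
  6. (¬y7 ∨ y5) — y5 is true.
  7. (¬y6 ∨ y7 ∨ ¬y5) — y7 is true.
  8. (¬y1 ∨ y10) — ¬y1 is true.
  9. (y7 ∨ ¬y12) — ¬y12 is true.
  10. (y9 ∨ ¬y4) — ¬y4 is true.
  11. (y9 ∨ y5 ∨ ¬y1) — y5 is true.
  12. (y2 ∨ y1) — y2 is true.
  13. (y3 ∨ y1 ∨ ¬y12) — y3 is true.
  14. (¬y10 ∨ y12) — ¬y10 is true.
  15. (y10 ∨ y3) — y3 is true.
  16. (y2 ∨ ¬y1 ∨ ¬y6) — y2 is true.
  17. (¬y6 ∨ y7) — y7 is true.
  18. (y3 ∨ y8 ∨ y1) — y8 is true.
  19. (y11 ∨ ¬y4) — y11 is true.
  20. (¬y1 ∨ ¬y8 ∨ y3) — y3 is true.
  21. (y2 ∨ ¬y11 ∨ ¬y9) — y2 is true.
  22. (¬y2 ∨ ¬y12) — ¬y12 is true.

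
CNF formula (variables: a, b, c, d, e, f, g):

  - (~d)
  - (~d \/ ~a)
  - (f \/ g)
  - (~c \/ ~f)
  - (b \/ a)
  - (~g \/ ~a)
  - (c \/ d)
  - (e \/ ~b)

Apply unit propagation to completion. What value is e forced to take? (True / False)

True

(~d) stands alone — d = False.
(d \/ c): since d = False, the clause reduces to (c). c = True.
From (~f \/ ~c) and c = True: f = False.
(g \/ f) with f = False leaves only g, so g = True.
(~g \/ ~a) with g = True leaves only ~a, so a = False.
(a \/ b): since a = False, the clause reduces to (b). b = True.
(~b \/ e) with b = True leaves only e, so e = True.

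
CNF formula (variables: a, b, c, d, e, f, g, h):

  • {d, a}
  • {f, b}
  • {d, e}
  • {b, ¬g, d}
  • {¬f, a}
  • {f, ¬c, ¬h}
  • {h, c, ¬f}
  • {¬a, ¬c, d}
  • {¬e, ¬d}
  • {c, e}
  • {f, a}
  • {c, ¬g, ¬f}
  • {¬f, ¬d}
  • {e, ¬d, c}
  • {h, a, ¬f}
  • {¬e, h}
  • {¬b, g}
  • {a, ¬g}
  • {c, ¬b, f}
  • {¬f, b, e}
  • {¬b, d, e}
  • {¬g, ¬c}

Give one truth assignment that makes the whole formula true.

a=True  b=False  c=False  d=False  e=True  f=True  g=False  h=True

Branch on a: take a = True.
Set b = False and propagate.
  then f is forced to True.
  then d is forced to False.
  then e is forced to True.
  then g is forced to False.
  then c is forced to False.
  then h is forced to True.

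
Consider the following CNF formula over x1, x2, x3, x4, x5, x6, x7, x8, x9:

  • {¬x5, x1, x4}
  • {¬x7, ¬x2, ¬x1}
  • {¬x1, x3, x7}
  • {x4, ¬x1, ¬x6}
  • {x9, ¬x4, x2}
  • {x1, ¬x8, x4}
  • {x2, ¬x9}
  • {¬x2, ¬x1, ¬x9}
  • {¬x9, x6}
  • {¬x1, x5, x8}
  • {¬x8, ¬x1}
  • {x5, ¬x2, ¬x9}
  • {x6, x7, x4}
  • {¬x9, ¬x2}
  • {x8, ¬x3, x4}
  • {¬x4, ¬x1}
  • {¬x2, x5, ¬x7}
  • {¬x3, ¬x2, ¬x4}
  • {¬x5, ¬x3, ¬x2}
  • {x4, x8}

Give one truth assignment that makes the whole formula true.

x1 = 0, x2 = 1, x3 = 0, x4 = 1, x5 = 1, x6 = 1, x7 = 1, x8 = 0, x9 = 0

Set x1 = False and propagate.
For the remaining variables, x2 = True, x3 = False, x4 = True, x5 = True, x6 = True, x7 = True, x8 = False, x9 = False works.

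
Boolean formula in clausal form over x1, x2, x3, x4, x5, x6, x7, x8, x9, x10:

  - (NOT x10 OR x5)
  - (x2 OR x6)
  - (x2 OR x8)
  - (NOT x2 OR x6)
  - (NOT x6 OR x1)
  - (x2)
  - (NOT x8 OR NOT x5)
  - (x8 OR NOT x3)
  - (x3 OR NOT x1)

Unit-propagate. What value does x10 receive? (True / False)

(x2) stands alone — x2 = True.
(NOT x2 OR x6): since x2 = True, the clause reduces to (x6). x6 = True.
From (NOT x6 OR x1) and x6 = True: x1 = True.
(NOT x1 OR x3) with x1 = True leaves only x3, so x3 = True.
(NOT x3 OR x8) with x3 = True leaves only x8, so x8 = True.
(NOT x8 OR NOT x5) with x8 = True leaves only NOT x5, so x5 = False.
In (x5 OR NOT x10), x5 is now false; NOT x10 must hold, so x10 = False.

False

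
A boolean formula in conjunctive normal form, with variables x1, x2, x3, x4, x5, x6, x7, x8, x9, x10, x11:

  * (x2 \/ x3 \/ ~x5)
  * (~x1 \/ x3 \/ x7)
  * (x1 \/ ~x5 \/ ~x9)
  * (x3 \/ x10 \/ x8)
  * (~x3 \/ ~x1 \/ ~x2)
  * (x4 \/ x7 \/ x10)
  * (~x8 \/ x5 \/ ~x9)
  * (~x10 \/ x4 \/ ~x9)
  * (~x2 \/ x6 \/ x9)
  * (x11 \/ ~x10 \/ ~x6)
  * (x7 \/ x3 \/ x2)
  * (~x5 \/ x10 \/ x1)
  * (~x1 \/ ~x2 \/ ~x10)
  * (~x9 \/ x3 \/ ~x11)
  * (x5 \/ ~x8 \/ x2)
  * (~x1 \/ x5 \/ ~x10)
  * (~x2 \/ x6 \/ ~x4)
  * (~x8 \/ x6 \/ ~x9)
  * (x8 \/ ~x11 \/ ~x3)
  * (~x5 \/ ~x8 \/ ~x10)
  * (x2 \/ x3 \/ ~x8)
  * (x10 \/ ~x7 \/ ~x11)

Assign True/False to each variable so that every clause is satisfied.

Try x1 = False.
Try x2 = False.
Try x3 = True.
For the remaining variables, x4 = False, x5 = False, x6 = True, x7 = True, x8 = False, x9 = False, x10 = False, x11 = False works.

x1=F, x2=F, x3=T, x4=F, x5=F, x6=T, x7=T, x8=F, x9=F, x10=F, x11=F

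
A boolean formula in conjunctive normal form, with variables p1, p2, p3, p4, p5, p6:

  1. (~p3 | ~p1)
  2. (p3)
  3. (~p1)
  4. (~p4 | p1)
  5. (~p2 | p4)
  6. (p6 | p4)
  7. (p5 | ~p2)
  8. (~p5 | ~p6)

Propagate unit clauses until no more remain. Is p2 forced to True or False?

False

Unit clause (p3) sets p3 = True.
(~p3 | ~p1) with p3 = True leaves only ~p1, so p1 = False.
(~p4 | p1) with p1 = False leaves only ~p4, so p4 = False.
(~p2 | p4) with p4 = False leaves only ~p2, so p2 = False.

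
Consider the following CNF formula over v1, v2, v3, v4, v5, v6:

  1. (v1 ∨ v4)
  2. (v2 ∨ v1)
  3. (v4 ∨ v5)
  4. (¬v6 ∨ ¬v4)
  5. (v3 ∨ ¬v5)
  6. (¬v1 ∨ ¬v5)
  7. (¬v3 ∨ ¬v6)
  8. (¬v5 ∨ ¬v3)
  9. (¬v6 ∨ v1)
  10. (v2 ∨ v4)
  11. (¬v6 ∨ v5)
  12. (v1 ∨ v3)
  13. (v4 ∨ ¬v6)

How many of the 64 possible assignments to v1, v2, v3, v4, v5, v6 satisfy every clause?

5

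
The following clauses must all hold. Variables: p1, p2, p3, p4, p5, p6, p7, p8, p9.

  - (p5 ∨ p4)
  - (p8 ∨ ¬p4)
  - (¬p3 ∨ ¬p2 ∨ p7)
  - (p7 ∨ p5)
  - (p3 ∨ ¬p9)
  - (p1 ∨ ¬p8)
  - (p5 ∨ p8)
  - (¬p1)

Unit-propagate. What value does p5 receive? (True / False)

True

(¬p1) is a unit clause: p1 = False.
(p1 ∨ ¬p8) with p1 = False leaves only ¬p8, so p8 = False.
(¬p4 ∨ p8) with p8 = False leaves only ¬p4, so p4 = False.
(p5 ∨ p4) with p4 = False leaves only p5, so p5 = True.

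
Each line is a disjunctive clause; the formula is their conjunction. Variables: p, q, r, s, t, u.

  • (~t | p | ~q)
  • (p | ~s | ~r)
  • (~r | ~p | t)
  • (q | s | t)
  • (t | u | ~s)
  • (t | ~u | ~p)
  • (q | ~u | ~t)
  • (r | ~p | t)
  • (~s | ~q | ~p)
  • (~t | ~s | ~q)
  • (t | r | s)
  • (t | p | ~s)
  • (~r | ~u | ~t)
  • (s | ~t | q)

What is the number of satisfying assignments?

Split on t, then s.
  t=1, s=1: remaining (p,q,r,u) ∈ {(0,0,0,0); (1,0,0,0); (1,0,1,0)} — 3.
  t=1, s=0: remaining (p,q,r,u) ∈ {(1,1,0,0); (1,1,0,1); (1,1,1,0)} — 3.
  t=0, s=1: a clause becomes empty — 0.
  t=0, s=0: remaining (p,q,r,u) ∈ {(0,1,1,0); (0,1,1,1)} — 2.
Total: 3 + 3 + 0 + 2 = 8.

8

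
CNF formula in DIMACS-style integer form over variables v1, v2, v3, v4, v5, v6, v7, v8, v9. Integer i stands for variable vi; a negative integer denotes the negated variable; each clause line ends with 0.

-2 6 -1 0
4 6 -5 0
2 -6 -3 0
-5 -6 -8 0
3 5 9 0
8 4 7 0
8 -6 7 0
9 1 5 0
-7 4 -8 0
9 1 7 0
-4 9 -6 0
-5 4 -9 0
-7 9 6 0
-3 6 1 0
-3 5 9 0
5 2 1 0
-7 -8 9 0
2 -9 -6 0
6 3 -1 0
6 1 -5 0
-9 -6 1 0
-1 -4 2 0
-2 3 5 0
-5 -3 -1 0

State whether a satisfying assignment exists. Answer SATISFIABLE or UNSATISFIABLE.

SATISFIABLE

Try v1 = True.
Branch on v2: take v2 = True.
  then v6 is forced to True.
For the remaining variables, v3 = True, v4 = False, v5 = False, v7 = False, v8 = True, v9 = True works.
So v1 = True, v2 = True, v3 = True, v4 = False, v5 = False, v6 = True, v7 = False, v8 = True, v9 = True is a satisfying assignment.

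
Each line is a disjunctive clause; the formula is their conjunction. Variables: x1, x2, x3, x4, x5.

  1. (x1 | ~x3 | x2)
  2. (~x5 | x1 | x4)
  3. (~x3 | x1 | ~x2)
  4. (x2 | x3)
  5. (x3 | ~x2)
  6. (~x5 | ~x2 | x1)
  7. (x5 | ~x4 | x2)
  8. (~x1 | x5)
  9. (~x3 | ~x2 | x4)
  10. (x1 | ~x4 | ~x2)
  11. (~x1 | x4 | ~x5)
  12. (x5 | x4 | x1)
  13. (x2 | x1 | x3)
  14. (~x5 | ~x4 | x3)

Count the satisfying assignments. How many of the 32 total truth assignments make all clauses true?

2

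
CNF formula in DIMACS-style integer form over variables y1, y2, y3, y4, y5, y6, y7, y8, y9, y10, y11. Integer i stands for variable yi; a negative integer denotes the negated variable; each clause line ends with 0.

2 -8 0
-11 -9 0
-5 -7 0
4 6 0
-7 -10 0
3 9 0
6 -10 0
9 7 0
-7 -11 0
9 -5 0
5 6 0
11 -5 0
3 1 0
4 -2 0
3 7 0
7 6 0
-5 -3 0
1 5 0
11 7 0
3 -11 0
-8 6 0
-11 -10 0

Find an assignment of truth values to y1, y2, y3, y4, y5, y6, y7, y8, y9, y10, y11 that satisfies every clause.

y1=T, y2=T, y3=T, y4=T, y5=F, y6=T, y7=T, y8=F, y9=F, y10=F, y11=F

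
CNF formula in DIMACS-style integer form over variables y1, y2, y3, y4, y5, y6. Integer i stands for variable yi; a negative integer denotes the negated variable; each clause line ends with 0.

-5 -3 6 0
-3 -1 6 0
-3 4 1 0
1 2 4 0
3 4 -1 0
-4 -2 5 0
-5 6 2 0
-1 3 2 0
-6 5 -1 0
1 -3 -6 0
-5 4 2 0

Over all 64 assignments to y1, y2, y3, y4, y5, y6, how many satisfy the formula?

15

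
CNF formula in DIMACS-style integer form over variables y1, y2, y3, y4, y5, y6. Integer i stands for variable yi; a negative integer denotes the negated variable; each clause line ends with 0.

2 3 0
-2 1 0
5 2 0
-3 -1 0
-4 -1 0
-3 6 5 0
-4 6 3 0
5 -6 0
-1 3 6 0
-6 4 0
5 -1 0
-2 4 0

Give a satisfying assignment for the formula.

y1=0, y2=0, y3=1, y4=1, y5=1, y6=0

Check each clause:
  1. (y3 || y2) — y3 is true.
  2. (!y2 || y1) — !y2 is true.
  3. (y2 || y5) — y5 is true.
  4. (!y3 || !y1) — !y1 is true.
  5. (!y4 || !y1) — !y1 is true.
  6. (y5 || y6 || !y3) — y5 is true.
  7. (!y4 || y3 || y6) — y3 is true.
  8. (y5 || !y6) — !y6 is true.
  9. (y3 || y6 || !y1) — y3 is true.
  10. (!y6 || y4) — !y6 is true.
  11. (y5 || !y1) — y5 is true.
  12. (y4 || !y2) — y4 is true.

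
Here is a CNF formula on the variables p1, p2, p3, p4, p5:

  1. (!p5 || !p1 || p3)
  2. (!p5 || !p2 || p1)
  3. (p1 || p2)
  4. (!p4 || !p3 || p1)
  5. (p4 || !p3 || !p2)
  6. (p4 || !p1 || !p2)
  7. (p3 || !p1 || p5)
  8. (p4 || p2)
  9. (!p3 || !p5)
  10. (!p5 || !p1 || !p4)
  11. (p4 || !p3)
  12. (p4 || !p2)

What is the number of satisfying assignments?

The models are:
  p1=0 p2=1 p3=0 p4=1 p5=0
  p1=1 p2=0 p3=1 p4=1 p5=0
  p1=1 p2=1 p3=1 p4=1 p5=0
Count: 3.

3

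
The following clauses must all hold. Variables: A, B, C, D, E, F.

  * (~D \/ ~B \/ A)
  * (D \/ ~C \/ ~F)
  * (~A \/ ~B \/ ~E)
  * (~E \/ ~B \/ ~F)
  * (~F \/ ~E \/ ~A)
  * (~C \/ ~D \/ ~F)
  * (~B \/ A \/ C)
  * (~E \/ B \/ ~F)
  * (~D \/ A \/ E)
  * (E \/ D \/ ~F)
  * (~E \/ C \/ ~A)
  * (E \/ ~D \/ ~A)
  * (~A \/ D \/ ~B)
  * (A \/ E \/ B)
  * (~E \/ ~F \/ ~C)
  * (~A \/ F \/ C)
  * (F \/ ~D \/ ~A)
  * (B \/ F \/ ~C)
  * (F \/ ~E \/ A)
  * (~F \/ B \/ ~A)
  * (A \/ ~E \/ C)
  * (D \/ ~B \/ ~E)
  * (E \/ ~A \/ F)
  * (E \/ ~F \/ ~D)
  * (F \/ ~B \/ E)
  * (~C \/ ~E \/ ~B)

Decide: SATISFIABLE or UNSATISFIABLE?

E = True:
  A = True:
    propagation gives B=False, F=False, C=True; an empty clause results — contradiction.
  A = False:
    propagation gives F=True, B=False; an empty clause results — contradiction.
E = False:
  A = True:
    propagation gives D=False, F=False; an empty clause results — contradiction.
  A = False:
    propagation gives D=False, F=False, B=True; an empty clause results — contradiction.
Every branch closes, so no satisfying assignment exists.

UNSATISFIABLE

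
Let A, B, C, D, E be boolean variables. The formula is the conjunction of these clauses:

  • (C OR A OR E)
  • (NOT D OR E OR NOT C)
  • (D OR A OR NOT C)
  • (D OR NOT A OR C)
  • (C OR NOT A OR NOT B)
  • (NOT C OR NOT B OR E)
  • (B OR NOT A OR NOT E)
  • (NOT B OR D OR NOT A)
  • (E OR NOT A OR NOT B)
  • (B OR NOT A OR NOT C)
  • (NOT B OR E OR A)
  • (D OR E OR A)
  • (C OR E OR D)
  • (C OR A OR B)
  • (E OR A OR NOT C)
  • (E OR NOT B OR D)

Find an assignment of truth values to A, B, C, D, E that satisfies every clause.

Set A = True and propagate.
Set B = False and propagate.
  then E is forced to False.
  then C is forced to False.
  then D is forced to True.

A=True  B=False  C=False  D=True  E=False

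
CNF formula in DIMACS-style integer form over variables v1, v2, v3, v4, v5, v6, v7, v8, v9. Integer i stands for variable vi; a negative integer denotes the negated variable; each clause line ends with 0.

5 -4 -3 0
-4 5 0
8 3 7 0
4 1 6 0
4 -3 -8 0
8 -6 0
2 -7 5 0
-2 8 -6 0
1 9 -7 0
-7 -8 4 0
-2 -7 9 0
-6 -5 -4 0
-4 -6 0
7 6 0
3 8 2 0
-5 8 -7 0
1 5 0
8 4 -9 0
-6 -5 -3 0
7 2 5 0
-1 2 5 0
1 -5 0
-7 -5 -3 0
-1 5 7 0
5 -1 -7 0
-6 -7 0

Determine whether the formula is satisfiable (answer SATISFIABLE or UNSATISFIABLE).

SATISFIABLE

Branch on v1: take v1 = True.
Try v2 = True.
Branch on v3: take v3 = False.
The remaining clauses are satisfied by v4 = False, v5 = True, v6 = True, v7 = False, v8 = True, v9 = True.
Every clause has at least one true literal under this assignment.
So v1=T, v2=T, v3=F, v4=F, v5=T, v6=T, v7=F, v8=T, v9=T is a satisfying assignment.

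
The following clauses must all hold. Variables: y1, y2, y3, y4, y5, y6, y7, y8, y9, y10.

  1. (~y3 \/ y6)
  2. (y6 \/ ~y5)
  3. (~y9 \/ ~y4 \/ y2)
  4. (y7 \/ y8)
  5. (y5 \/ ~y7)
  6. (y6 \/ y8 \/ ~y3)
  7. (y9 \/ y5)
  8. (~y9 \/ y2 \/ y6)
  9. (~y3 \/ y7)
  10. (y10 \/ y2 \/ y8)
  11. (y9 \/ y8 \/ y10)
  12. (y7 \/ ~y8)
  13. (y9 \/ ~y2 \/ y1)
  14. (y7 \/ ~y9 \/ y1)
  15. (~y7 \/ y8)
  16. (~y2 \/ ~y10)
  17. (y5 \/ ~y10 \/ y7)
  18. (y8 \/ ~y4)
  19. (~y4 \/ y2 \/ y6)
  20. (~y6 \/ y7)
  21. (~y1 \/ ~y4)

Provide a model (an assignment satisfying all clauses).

y1=F, y2=F, y3=T, y4=T, y5=T, y6=T, y7=T, y8=T, y9=F, y10=T

Branch on y1: take y1 = False.
Set y2 = False and propagate.
Branch on y3: take y3 = True.
  then y6 is forced to True.
  then y7 is forced to True.
  then y5 is forced to True.
  then y8 is forced to True.
For the remaining variables, y4 = True, y9 = False, y10 = True works.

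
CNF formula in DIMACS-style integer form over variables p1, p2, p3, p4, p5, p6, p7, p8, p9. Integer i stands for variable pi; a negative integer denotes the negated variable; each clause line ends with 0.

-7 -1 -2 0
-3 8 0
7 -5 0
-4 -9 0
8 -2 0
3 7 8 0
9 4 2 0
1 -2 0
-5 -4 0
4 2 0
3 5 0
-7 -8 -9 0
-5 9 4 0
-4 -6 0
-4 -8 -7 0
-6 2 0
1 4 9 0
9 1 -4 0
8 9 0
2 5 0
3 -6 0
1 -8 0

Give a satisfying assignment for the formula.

p1 = True, p2 = True, p3 = True, p4 = True, p5 = False, p6 = False, p7 = False, p8 = True, p9 = False

Check each clause:
  1. {¬p1, ¬p2, ¬p7} — ¬p7 is true.
  2. {¬p3, p8} — p8 is true.
  3. {p7, ¬p5} — ¬p5 is true.
  4. {¬p4, ¬p9} — ¬p9 is true.
  5. {¬p2, p8} — p8 is true.
  6. {p8, p7, p3} — p8 is true.
  7. {p4, p2, p9} — p2 is true.
  8. {¬p2, p1} — p1 is true.
  9. {¬p4, ¬p5} — ¬p5 is true.
  10. {p2, p4} — p2 is true.
  11. {p5, p3} — p3 is true.
  12. {¬p8, ¬p9, ¬p7} — ¬p7 is true.
  13. {p4, p9, ¬p5} — ¬p5 is true.
  14. {¬p4, ¬p6} — ¬p6 is true.
  15. {¬p4, ¬p7, ¬p8} — ¬p7 is true.
  16. {p2, ¬p6} — p2 is true.
  17. {p9, p4, p1} — p1 is true.
  18. {¬p4, p9, p1} — p1 is true.
  19. {p9, p8} — p8 is true.
  20. {p5, p2} — p2 is true.
  21. {p3, ¬p6} — ¬p6 is true.
  22. {p1, ¬p8} — p1 is true.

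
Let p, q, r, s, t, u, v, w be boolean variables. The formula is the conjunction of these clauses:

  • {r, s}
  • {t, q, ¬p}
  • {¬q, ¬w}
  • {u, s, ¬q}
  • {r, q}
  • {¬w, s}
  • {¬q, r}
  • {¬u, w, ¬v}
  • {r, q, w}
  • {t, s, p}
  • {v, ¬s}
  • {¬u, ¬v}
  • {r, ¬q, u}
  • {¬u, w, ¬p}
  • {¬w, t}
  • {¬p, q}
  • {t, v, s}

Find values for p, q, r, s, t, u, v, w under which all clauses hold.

r occurs only positively in the remaining clauses — set r = True.
Branch on p: take p = False.
Try q = False.
Try s = True.
  then v is forced to True.
  then u is forced to False.
For the remaining variables, t = False, w = False works.

p=F, q=F, r=T, s=T, t=F, u=F, v=T, w=F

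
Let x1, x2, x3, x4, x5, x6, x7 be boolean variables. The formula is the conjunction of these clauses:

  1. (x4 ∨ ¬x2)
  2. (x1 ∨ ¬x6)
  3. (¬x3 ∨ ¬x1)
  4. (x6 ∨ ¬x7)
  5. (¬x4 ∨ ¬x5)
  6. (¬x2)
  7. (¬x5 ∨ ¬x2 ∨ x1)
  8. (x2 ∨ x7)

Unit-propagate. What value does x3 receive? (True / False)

False

(¬x2) stands alone — x2 = False.
From (x7 ∨ x2) and x2 = False: x7 = True.
From (x6 ∨ ¬x7) and x7 = True: x6 = True.
In (x1 ∨ ¬x6), ¬x6 is now false; x1 must hold, so x1 = True.
(¬x3 ∨ ¬x1) with x1 = True leaves only ¬x3, so x3 = False.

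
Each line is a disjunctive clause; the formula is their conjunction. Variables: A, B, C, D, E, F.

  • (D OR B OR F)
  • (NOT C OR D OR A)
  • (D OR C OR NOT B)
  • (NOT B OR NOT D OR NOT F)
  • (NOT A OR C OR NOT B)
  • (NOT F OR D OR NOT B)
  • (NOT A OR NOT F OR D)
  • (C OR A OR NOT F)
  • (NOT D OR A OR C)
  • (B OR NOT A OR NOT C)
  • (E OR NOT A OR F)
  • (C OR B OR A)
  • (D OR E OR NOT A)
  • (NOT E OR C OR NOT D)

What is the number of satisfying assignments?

9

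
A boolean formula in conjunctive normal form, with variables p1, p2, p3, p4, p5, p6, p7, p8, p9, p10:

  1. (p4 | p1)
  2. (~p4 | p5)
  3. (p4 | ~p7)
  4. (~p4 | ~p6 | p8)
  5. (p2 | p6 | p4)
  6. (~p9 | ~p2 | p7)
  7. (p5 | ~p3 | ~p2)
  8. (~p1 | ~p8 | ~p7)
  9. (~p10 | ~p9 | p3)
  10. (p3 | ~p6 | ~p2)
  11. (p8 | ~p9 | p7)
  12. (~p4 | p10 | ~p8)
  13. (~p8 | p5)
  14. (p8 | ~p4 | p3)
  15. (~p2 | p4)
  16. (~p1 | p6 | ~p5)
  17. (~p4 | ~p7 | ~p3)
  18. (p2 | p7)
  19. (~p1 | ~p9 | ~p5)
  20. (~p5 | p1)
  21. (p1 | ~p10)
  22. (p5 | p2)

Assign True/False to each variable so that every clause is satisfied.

p1 = 1, p2 = 1, p3 = 1, p4 = 1, p5 = 1, p6 = 1, p7 = 0, p8 = 1, p9 = 0, p10 = 1

p9 occurs only negated in the remaining clauses — set p9 = False.
Set p1 = True and propagate.
For the remaining variables, p2 = True, p3 = True, p4 = True, p5 = True, p6 = True, p7 = False, p8 = True, p10 = True works.
Check each clause:
  1. (p4 | p1) — p1 is true.
  2. (p5 | ~p4) — p5 is true.
  3. (p4 | ~p7) — ~p7 is true.
  4. (~p6 | ~p4 | p8) — p8 is true.
  5. (p4 | p6 | p2) — p2 is true.
  6. (p7 | ~p2 | ~p9) — ~p9 is true.
  7. (~p2 | p5 | ~p3) — p5 is true.
  8. (~p1 | ~p7 | ~p8) — ~p7 is true.
  9. (~p9 | p3 | ~p10) — p3 is true.
  10. (~p2 | ~p6 | p3) — p3 is true.
  11. (~p9 | p8 | p7) — p8 is true.
  12. (~p4 | ~p8 | p10) — p10 is true.
  13. (p5 | ~p8) — p5 is true.
  14. (p8 | p3 | ~p4) — p8 is true.
  15. (p4 | ~p2) — p4 is true.
  16. (p6 | ~p1 | ~p5) — p6 is true.
  17. (~p7 | ~p4 | ~p3) — ~p7 is true.
  18. (p2 | p7) — p2 is true.
  19. (~p9 | ~p5 | ~p1) — ~p9 is true.
  20. (p1 | ~p5) — p1 is true.
  21. (p1 | ~p10) — p1 is true.
  22. (p5 | p2) — p2 is true.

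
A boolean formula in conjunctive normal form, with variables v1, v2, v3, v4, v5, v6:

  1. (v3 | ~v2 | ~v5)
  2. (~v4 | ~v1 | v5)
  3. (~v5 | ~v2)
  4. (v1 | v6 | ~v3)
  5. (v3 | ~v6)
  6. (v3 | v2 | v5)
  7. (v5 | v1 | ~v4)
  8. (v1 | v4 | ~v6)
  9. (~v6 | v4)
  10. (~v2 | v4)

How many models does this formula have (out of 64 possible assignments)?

9

Split on v4, then v5.
  v4=T, v5=T: 5 of the 16 assignments to (v1,v2,v3,v6) work.
  v4=T, v5=F: a clause becomes empty — 0.
  v4=F, v5=T: remaining (v1,v2,v3,v6) ∈ {(F,F,F,F); (T,F,F,F); (T,F,T,F)} — 3.
  v4=F, v5=F: remaining (v1,v2,v3,v6) ∈ {(T,F,T,F)} — 1.
Total: 5 + 0 + 3 + 1 = 9.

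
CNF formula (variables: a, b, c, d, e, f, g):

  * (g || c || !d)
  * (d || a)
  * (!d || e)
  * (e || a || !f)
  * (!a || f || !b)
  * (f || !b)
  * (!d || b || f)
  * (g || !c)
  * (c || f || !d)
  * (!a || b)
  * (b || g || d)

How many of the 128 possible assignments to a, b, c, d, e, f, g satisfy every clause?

Split on d, then b.
  d=1, b=1: remaining (a,c,e,f,g) ∈ {(0,0,1,1,1); (0,1,1,1,1); (1,0,1,1,1); (1,1,1,1,1)} — 4.
  d=1, b=0: remaining (a,c,e,f,g) ∈ {(0,0,1,1,1); (0,1,1,1,1)} — 2.
  d=0, b=1: e free; 3 ways for (a,c,f,g) × 2^1 = 6.
  d=0, b=0: a clause becomes empty — 0.
Total: 4 + 2 + 6 + 0 = 12.

12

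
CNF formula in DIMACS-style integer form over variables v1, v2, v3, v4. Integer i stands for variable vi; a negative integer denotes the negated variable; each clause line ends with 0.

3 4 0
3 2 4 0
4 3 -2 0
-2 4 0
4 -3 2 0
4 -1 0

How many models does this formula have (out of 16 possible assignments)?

8

The models are:
  v1=0 v2=0 v3=0 v4=1
  v1=0 v2=0 v3=1 v4=1
  v1=0 v2=1 v3=0 v4=1
  v1=0 v2=1 v3=1 v4=1
  v1=1 v2=0 v3=0 v4=1
  v1=1 v2=0 v3=1 v4=1
  v1=1 v2=1 v3=0 v4=1
  v1=1 v2=1 v3=1 v4=1
That's 8 in total.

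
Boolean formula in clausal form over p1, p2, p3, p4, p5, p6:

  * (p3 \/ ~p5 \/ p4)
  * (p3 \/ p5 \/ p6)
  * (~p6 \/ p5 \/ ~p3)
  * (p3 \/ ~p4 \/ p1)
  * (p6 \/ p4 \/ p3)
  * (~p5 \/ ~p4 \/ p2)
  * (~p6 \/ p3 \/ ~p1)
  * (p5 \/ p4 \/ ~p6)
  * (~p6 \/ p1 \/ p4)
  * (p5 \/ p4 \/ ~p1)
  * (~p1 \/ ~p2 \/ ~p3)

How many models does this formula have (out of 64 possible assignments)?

12

Split on p3, then p4.
  p3=T, p4=T: 5 of the 16 assignments to (p1,p2,p5,p6) work.
  p3=T, p4=F: 6 of the 16 assignments to (p1,p2,p5,p6) work.
  p3=F, p4=T: remaining (p1,p2,p5,p6) ∈ {(T,T,T,F)} — 1.
  p3=F, p4=F: a clause becomes empty — 0.
Total: 5 + 6 + 1 + 0 = 12.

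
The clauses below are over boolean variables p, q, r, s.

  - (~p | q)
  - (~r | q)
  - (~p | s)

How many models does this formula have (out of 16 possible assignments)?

Satisfying assignments:
  p=F q=F r=F s=F
  p=F q=F r=F s=T
  p=F q=T r=F s=F
  p=F q=T r=F s=T
  p=F q=T r=T s=F
  p=F q=T r=T s=T
  p=T q=T r=F s=T
  p=T q=T r=T s=T
Count: 8.

8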